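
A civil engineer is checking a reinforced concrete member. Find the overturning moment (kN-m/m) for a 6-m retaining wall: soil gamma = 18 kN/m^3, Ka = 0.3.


Pa = 0.5 * Ka * gamma * H^2
= 0.5 * 0.3 * 18 * 6^2
= 97.2 kN/m
Arm = H / 3 = 6 / 3 = 2.0 m
Mo = Pa * arm = Pa * H / 3 = 97.2 * 6 / 3 = 194.4 kN-m/m

194.4 kN-m/m


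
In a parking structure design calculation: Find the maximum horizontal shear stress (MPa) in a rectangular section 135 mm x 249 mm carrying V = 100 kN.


A = b * h = 135 * 249 = 33615 mm^2
V = 100 kN = 100000.0 N
tau_max = 1.5 * V / A = 1.5 * 100000.0 / 33615
= 4.4623 MPa

4.4623 MPa


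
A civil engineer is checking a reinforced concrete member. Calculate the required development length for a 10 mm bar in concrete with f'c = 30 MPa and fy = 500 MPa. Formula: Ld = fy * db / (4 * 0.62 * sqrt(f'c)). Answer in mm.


Ld = (fy * db) / (4 * 0.62 * sqrt(f'c))
= (500 * 10) / (4 * 0.62 * sqrt(30))
= 5000 / 13.5835
= 368.09 mm

368.09 mm


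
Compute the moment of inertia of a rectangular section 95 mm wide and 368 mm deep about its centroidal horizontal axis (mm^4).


I = b * h^3 / 12
= 95 * 368^3 / 12
= 95 * 49836032 / 12
= 394535253.33 mm^4

394535253.33 mm^4


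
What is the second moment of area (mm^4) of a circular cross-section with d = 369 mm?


r = d / 2 = 369 / 2 = 184.5 mm
I = pi * r^4 / 4 = pi * 184.5^4 / 4
= 910071184.05 mm^4

910071184.05 mm^4


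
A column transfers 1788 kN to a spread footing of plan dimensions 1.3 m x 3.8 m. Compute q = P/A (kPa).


A = 1.3 * 3.8 = 4.94 m^2
q = P / A = 1788 / 4.94
= 361.9433 kPa

361.9433 kPa


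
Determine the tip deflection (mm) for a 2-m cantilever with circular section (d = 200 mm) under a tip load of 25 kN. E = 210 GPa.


I = pi * d^4 / 64 = pi * 200^4 / 64 = 78539816.34 mm^4
L = 2000.0 mm, P = 25000.0 N, E = 210000.0 MPa
delta = P * L^3 / (3 * E * I)
= 25000.0 * 2000.0^3 / (3 * 210000.0 * 78539816.34)
= 4.042 mm

4.042 mm


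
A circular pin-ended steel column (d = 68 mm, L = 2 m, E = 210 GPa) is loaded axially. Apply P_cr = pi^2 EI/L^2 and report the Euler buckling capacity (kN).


I = pi * d^4 / 64 = 1049555.84 mm^4
L = 2000.0 mm
P_cr = pi^2 * E * I / L^2
= 9.8696 * 210000.0 * 1049555.84 / 2000.0^2
= 543831.8 N = 543.8318 kN

543.8318 kN


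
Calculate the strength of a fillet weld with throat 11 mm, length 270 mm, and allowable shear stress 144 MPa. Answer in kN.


Strength = throat * length * allowable stress
= 11 * 270 * 144 N
= 427680 N
= 427.68 kN

427.68 kN


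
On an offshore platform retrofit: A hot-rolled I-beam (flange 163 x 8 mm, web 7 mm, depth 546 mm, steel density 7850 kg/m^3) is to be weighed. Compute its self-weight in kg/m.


A_flanges = 2 * 163 * 8 = 2608 mm^2
A_web = (546 - 2 * 8) * 7 = 3710 mm^2
A_total = 2608 + 3710 = 6318 mm^2 = 0.006318 m^2
Weight = rho * A = 7850 * 0.006318 = 49.5963 kg/m

49.5963 kg/m


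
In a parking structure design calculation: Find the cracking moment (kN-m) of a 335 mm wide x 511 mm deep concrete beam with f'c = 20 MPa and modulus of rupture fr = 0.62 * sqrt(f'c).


fr = 0.62 * sqrt(20) = 0.62 * 4.4721 = 2.7727 MPa
I = 335 * 511^3 / 12 = 3724999865.42 mm^4
y_t = 255.5 mm
M_cr = fr * I / y_t = 2.7727 * 3724999865.42 / 255.5 N-mm
= 40.4243 kN-m

40.4243 kN-m


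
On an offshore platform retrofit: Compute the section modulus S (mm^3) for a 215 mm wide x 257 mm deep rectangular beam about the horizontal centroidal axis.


S = b * h^2 / 6
= 215 * 257^2 / 6
= 215 * 66049 / 6
= 2366755.83 mm^3

2366755.83 mm^3


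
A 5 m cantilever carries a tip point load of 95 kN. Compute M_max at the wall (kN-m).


For a cantilever with a point load at the free end:
M_max = P * L = 95 * 5 = 475 kN-m

475 kN-m


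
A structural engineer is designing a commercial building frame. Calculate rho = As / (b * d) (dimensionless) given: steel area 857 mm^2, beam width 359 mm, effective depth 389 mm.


rho = As / (b * d)
= 857 / (359 * 389)
= 857 / 139651
= 0.006137 (dimensionless)

0.006137 (dimensionless)


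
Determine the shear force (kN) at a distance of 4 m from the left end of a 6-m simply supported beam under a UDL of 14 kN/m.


R_A = w * L / 2 = 14 * 6 / 2 = 42.0 kN
V(x) = R_A - w * x = 42.0 - 14 * 4
= -14.0 kN

-14.0 kN


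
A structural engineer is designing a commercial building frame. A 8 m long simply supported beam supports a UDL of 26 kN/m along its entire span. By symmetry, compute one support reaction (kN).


Total load = w * L = 26 * 8 = 208 kN
By symmetry, each reaction R = total / 2 = 208 / 2 = 104.0 kN

104.0 kN


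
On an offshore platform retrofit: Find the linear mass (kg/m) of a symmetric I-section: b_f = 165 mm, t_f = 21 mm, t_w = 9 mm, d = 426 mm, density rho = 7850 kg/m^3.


A_flanges = 2 * 165 * 21 = 6930 mm^2
A_web = (426 - 2 * 21) * 9 = 3456 mm^2
A_total = 6930 + 3456 = 10386 mm^2 = 0.010386 m^2
Weight = rho * A = 7850 * 0.010386 = 81.5301 kg/m

81.5301 kg/m


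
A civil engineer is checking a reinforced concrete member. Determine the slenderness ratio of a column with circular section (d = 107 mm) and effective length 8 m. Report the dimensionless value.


Radius of gyration r = d / 4 = 107 / 4 = 26.75 mm
L_eff = 8000.0 mm
Slenderness ratio = L / r = 8000.0 / 26.75 = 299.07 (dimensionless)

299.07 (dimensionless)


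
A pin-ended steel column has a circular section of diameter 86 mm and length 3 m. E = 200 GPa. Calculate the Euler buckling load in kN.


I = pi * d^4 / 64 = 2685120.03 mm^4
L = 3000.0 mm
P_cr = pi^2 * E * I / L^2
= 9.8696 * 200000.0 * 2685120.03 / 3000.0^2
= 588912.72 N = 588.9127 kN

588.9127 kN


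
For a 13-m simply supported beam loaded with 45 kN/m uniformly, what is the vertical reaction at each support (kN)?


Total load = w * L = 45 * 13 = 585 kN
By symmetry, each reaction R = total / 2 = 585 / 2 = 292.5 kN

292.5 kN


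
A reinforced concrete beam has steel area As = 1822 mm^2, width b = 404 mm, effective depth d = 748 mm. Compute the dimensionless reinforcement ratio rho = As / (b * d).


rho = As / (b * d)
= 1822 / (404 * 748)
= 1822 / 302192
= 0.006029 (dimensionless)

0.006029 (dimensionless)


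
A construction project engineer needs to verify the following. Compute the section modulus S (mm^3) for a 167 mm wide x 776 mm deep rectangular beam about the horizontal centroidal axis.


S = b * h^2 / 6
= 167 * 776^2 / 6
= 167 * 602176 / 6
= 16760565.33 mm^3

16760565.33 mm^3


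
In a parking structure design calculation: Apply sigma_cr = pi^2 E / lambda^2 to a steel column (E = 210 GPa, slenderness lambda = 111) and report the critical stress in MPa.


sigma_cr = pi^2 * E / lambda^2
= 9.8696 * 210000.0 / 111^2
= 9.8696 * 210000.0 / 12321
= 168.2182 MPa

168.2182 MPa


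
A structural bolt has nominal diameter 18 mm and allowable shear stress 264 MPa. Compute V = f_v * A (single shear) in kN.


A = pi * d^2 / 4 = pi * 18^2 / 4 = 254.469 mm^2
V = f_v * A / 1000 = 264 * 254.469 / 1000
= 67.1798 kN

67.1798 kN


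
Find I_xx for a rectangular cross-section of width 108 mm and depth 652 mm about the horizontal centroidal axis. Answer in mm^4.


I = b * h^3 / 12
= 108 * 652^3 / 12
= 108 * 277167808 / 12
= 2494510272.0 mm^4

2494510272.0 mm^4


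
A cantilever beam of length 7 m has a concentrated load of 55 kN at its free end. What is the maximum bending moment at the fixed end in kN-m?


For a cantilever with a point load at the free end:
M_max = P * L = 55 * 7 = 385 kN-m

385 kN-m


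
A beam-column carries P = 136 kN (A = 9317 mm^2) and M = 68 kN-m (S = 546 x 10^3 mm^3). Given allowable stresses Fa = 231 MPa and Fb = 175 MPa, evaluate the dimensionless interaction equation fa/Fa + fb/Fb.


f_a = P / A = 136000.0 / 9317 = 14.597 MPa
f_b = M / S = 68000000.0 / 546000.0 = 124.5421 MPa
Ratio = f_a / Fa + f_b / Fb
= 14.597 / 231 + 124.5421 / 175
= 0.7749 (dimensionless)

0.7749 (dimensionless)


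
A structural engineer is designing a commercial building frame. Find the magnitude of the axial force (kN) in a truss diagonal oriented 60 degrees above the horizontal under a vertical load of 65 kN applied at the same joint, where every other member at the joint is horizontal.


At the joint, only the diagonal has a vertical component, so vertical equilibrium gives:
F * sin(60) = 65
F = 65 / sin(60)
= 65 / 0.866025
= 75.06 kN

75.06 kN


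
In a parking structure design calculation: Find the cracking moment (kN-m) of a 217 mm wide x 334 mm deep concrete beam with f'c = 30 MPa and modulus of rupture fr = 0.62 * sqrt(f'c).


fr = 0.62 * sqrt(30) = 0.62 * 5.4772 = 3.3959 MPa
I = 217 * 334^3 / 12 = 673779647.33 mm^4
y_t = 167.0 mm
M_cr = fr * I / y_t = 3.3959 * 673779647.33 / 167.0 N-mm
= 13.701 kN-m

13.701 kN-m


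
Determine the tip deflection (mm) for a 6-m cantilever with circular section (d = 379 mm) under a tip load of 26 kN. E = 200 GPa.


I = pi * d^4 / 64 = pi * 379^4 / 64 = 1012807103.26 mm^4
L = 6000.0 mm, P = 26000.0 N, E = 200000.0 MPa
delta = P * L^3 / (3 * E * I)
= 26000.0 * 6000.0^3 / (3 * 200000.0 * 1012807103.26)
= 9.2416 mm

9.2416 mm


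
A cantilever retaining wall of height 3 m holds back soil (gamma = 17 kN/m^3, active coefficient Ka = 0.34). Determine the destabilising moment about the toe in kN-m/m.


Pa = 0.5 * Ka * gamma * H^2
= 0.5 * 0.34 * 17 * 3^2
= 26.01 kN/m
Arm = H / 3 = 3 / 3 = 1.0 m
Mo = Pa * arm = Pa * H / 3 = 26.01 * 3 / 3 = 26.01 kN-m/m

26.01 kN-m/m


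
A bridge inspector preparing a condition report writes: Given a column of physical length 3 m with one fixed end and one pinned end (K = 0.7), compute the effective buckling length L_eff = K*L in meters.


L_eff = K * L
= 0.7 * 3
= 2.1 m

2.1 m


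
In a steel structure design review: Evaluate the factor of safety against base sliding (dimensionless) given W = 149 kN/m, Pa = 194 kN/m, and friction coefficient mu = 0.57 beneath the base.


Resisting force = mu * W = 0.57 * 149 = 84.93 kN/m
FOS = Resisting / Driving = 84.93 / 194
= 0.4378 (dimensionless)

0.4378 (dimensionless)


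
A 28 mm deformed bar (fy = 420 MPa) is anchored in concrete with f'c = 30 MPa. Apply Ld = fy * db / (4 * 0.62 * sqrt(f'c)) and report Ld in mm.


Ld = (fy * db) / (4 * 0.62 * sqrt(f'c))
= (420 * 28) / (4 * 0.62 * sqrt(30))
= 11760 / 13.5835
= 865.76 mm

865.76 mm


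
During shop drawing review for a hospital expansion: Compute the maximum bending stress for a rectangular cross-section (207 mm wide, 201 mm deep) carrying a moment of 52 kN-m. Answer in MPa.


I = b * h^3 / 12 = 207 * 201^3 / 12 = 140080367.25 mm^4
y = h / 2 = 201 / 2 = 100.5 mm
M = 52 kN-m = 52000000.0 N-mm
sigma = M * y / I = 52000000.0 * 100.5 / 140080367.25
= 37.31 MPa

37.31 MPa


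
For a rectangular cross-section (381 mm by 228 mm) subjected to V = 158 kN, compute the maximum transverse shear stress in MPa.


A = b * h = 381 * 228 = 86868 mm^2
V = 158 kN = 158000.0 N
tau_max = 1.5 * V / A = 1.5 * 158000.0 / 86868
= 2.7283 MPa

2.7283 MPa


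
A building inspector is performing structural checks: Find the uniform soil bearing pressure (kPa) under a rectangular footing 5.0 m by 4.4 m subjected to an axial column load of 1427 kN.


A = 5.0 * 4.4 = 22.0 m^2
q = P / A = 1427 / 22.0
= 64.8636 kPa

64.8636 kPa


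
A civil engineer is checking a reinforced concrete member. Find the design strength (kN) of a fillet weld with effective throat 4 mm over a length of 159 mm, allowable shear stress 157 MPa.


Strength = throat * length * allowable stress
= 4 * 159 * 157 N
= 99852 N
= 99.85 kN

99.85 kN


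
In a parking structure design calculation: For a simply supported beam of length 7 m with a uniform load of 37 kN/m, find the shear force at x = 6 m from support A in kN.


R_A = w * L / 2 = 37 * 7 / 2 = 129.5 kN
V(x) = R_A - w * x = 129.5 - 37 * 6
= -92.5 kN

-92.5 kN


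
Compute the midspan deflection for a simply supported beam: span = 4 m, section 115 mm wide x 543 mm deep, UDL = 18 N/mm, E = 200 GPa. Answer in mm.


I = 115 * 543^3 / 12 = 1534320483.75 mm^4
L = 4000.0 mm, w = 18 N/mm, E = 200000.0 MPa
delta = 5 * w * L^4 / (384 * E * I)
= 5 * 18 * 4000.0^4 / (384 * 200000.0 * 1534320483.75)
= 0.1955 mm

0.1955 mm


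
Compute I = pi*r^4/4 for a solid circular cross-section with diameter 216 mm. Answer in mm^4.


r = d / 2 = 216 / 2 = 108.0 mm
I = pi * r^4 / 4 = pi * 108.0^4 / 4
= 106852553.05 mm^4

106852553.05 mm^4


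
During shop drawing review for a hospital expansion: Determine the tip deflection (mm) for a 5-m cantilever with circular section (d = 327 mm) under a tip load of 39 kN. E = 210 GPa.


I = pi * d^4 / 64 = pi * 327^4 / 64 = 561255887.01 mm^4
L = 5000.0 mm, P = 39000.0 N, E = 210000.0 MPa
delta = P * L^3 / (3 * E * I)
= 39000.0 * 5000.0^3 / (3 * 210000.0 * 561255887.01)
= 13.7871 mm

13.7871 mm


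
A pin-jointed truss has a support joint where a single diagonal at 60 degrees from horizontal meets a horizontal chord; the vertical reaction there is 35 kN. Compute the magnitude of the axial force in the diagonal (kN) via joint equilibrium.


At the joint, only the diagonal has a vertical component, so vertical equilibrium gives:
F * sin(60) = 35
F = 35 / sin(60)
= 35 / 0.866025
= 40.41 kN

40.41 kN


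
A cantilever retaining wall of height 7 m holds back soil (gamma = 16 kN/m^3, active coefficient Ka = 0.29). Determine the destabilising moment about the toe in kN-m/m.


Pa = 0.5 * Ka * gamma * H^2
= 0.5 * 0.29 * 16 * 7^2
= 113.68 kN/m
Arm = H / 3 = 7 / 3 = 2.3333 m
Mo = Pa * arm = Pa * H / 3 = 113.68 * 7 / 3 = 265.2533 kN-m/m

265.2533 kN-m/m


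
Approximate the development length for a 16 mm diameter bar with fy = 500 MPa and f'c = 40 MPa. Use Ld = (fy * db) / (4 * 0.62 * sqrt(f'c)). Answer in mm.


Ld = (fy * db) / (4 * 0.62 * sqrt(f'c))
= (500 * 16) / (4 * 0.62 * sqrt(40))
= 8000 / 15.6849
= 510.04 mm

510.04 mm


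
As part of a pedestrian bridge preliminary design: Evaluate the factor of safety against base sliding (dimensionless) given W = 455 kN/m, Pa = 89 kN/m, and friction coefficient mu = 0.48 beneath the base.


Resisting force = mu * W = 0.48 * 455 = 218.4 kN/m
FOS = Resisting / Driving = 218.4 / 89
= 2.4539 (dimensionless)

2.4539 (dimensionless)


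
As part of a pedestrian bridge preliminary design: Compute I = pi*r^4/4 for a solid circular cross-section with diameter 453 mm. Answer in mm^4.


r = d / 2 = 453 / 2 = 226.5 mm
I = pi * r^4 / 4 = pi * 226.5^4 / 4
= 2067105805.77 mm^4

2067105805.77 mm^4


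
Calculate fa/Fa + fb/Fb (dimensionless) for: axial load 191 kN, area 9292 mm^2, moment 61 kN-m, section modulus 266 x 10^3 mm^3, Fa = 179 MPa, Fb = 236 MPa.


f_a = P / A = 191000.0 / 9292 = 20.5553 MPa
f_b = M / S = 61000000.0 / 266000.0 = 229.3233 MPa
Ratio = f_a / Fa + f_b / Fb
= 20.5553 / 179 + 229.3233 / 236
= 1.0865 (dimensionless)

1.0865 (dimensionless)


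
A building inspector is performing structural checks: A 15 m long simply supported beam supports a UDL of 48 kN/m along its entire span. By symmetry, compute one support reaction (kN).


Total load = w * L = 48 * 15 = 720 kN
By symmetry, each reaction R = total / 2 = 720 / 2 = 360.0 kN

360.0 kN


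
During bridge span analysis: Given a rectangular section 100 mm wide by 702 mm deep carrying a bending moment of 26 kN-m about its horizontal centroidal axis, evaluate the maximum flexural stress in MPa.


I = b * h^3 / 12 = 100 * 702^3 / 12 = 2882903400.0 mm^4
y = h / 2 = 702 / 2 = 351.0 mm
M = 26 kN-m = 26000000.0 N-mm
sigma = M * y / I = 26000000.0 * 351.0 / 2882903400.0
= 3.17 MPa

3.17 MPa


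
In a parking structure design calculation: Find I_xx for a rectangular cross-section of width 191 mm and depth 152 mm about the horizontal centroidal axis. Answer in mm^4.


I = b * h^3 / 12
= 191 * 152^3 / 12
= 191 * 3511808 / 12
= 55896277.33 mm^4

55896277.33 mm^4


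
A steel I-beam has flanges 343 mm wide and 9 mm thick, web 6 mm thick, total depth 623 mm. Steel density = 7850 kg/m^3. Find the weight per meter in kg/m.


A_flanges = 2 * 343 * 9 = 6174 mm^2
A_web = (623 - 2 * 9) * 6 = 3630 mm^2
A_total = 6174 + 3630 = 9804 mm^2 = 0.009804 m^2
Weight = rho * A = 7850 * 0.009804 = 76.9614 kg/m

76.9614 kg/m


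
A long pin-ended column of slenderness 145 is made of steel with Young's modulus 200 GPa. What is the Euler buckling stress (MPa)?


sigma_cr = pi^2 * E / lambda^2
= 9.8696 * 200000.0 / 145^2
= 9.8696 * 200000.0 / 21025
= 93.8845 MPa

93.8845 MPa


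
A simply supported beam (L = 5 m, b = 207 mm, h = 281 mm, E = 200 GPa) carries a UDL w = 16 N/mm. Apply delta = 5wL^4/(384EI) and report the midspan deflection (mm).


I = 207 * 281^3 / 12 = 382743707.25 mm^4
L = 5000.0 mm, w = 16 N/mm, E = 200000.0 MPa
delta = 5 * w * L^4 / (384 * E * I)
= 5 * 16 * 5000.0^4 / (384 * 200000.0 * 382743707.25)
= 1.701 mm

1.701 mm


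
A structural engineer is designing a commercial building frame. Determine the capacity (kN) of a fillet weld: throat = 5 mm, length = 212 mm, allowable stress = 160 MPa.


Strength = throat * length * allowable stress
= 5 * 212 * 160 N
= 169600 N
= 169.6 kN

169.6 kN


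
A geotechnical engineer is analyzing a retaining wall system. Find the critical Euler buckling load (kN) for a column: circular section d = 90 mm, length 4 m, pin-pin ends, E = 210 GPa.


I = pi * d^4 / 64 = 3220623.34 mm^4
L = 4000.0 mm
P_cr = pi^2 * E * I / L^2
= 9.8696 * 210000.0 * 3220623.34 / 4000.0^2
= 417194.9 N = 417.1949 kN

417.1949 kN


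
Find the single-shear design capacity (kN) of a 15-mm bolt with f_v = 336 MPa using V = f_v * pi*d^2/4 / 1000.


A = pi * d^2 / 4 = pi * 15^2 / 4 = 176.7146 mm^2
V = f_v * A / 1000 = 336 * 176.7146 / 1000
= 59.3761 kN

59.3761 kN


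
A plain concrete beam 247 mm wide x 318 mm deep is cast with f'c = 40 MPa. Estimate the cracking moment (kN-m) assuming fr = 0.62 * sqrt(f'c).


fr = 0.62 * sqrt(40) = 0.62 * 6.3246 = 3.9212 MPa
I = 247 * 318^3 / 12 = 661907142.0 mm^4
y_t = 159.0 mm
M_cr = fr * I / y_t = 3.9212 * 661907142.0 / 159.0 N-mm
= 16.3238 kN-m

16.3238 kN-m


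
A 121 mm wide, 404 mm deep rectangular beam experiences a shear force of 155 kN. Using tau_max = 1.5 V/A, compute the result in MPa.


A = b * h = 121 * 404 = 48884 mm^2
V = 155 kN = 155000.0 N
tau_max = 1.5 * V / A = 1.5 * 155000.0 / 48884
= 4.7562 MPa

4.7562 MPa


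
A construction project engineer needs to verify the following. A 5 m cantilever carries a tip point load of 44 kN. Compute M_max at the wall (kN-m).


For a cantilever with a point load at the free end:
M_max = P * L = 44 * 5 = 220 kN-m

220 kN-m


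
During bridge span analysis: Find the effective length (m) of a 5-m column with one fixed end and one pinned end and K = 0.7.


L_eff = K * L
= 0.7 * 5
= 3.5 m

3.5 m


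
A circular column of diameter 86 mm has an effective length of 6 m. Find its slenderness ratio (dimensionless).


Radius of gyration r = d / 4 = 86 / 4 = 21.5 mm
L_eff = 6000.0 mm
Slenderness ratio = L / r = 6000.0 / 21.5 = 279.07 (dimensionless)

279.07 (dimensionless)


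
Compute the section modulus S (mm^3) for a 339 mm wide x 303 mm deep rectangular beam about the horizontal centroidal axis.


S = b * h^2 / 6
= 339 * 303^2 / 6
= 339 * 91809 / 6
= 5187208.5 mm^3

5187208.5 mm^3


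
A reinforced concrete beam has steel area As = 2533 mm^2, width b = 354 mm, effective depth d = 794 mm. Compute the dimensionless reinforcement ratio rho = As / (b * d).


rho = As / (b * d)
= 2533 / (354 * 794)
= 2533 / 281076
= 0.009012 (dimensionless)

0.009012 (dimensionless)


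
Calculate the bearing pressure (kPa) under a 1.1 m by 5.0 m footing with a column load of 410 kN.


A = 1.1 * 5.0 = 5.5 m^2
q = P / A = 410 / 5.5
= 74.5455 kPa

74.5455 kPa


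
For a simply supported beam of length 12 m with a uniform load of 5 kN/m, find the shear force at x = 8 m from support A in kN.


R_A = w * L / 2 = 5 * 12 / 2 = 30.0 kN
V(x) = R_A - w * x = 30.0 - 5 * 8
= -10.0 kN

-10.0 kN


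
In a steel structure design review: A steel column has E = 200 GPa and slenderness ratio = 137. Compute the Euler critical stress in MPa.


sigma_cr = pi^2 * E / lambda^2
= 9.8696 * 200000.0 / 137^2
= 9.8696 * 200000.0 / 18769
= 105.1692 MPa

105.1692 MPa


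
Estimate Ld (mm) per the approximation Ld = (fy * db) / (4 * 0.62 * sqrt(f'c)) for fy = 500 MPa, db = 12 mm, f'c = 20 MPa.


Ld = (fy * db) / (4 * 0.62 * sqrt(f'c))
= (500 * 12) / (4 * 0.62 * sqrt(20))
= 6000 / 11.0909
= 540.98 mm

540.98 mm


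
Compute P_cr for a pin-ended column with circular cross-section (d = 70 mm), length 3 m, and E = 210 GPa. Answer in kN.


I = pi * d^4 / 64 = 1178588.12 mm^4
L = 3000.0 mm
P_cr = pi^2 * E * I / L^2
= 9.8696 * 210000.0 * 1178588.12 / 3000.0^2
= 271417.96 N = 271.418 kN

271.418 kN


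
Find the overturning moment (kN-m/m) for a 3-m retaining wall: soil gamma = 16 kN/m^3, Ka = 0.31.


Pa = 0.5 * Ka * gamma * H^2
= 0.5 * 0.31 * 16 * 3^2
= 22.32 kN/m
Arm = H / 3 = 3 / 3 = 1.0 m
Mo = Pa * arm = Pa * H / 3 = 22.32 * 3 / 3 = 22.32 kN-m/m

22.32 kN-m/m


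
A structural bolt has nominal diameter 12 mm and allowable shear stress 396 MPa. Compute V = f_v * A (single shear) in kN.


A = pi * d^2 / 4 = pi * 12^2 / 4 = 113.0973 mm^2
V = f_v * A / 1000 = 396 * 113.0973 / 1000
= 44.7865 kN

44.7865 kN


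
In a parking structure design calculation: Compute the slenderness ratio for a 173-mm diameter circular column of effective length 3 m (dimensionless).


Radius of gyration r = d / 4 = 173 / 4 = 43.25 mm
L_eff = 3000.0 mm
Slenderness ratio = L / r = 3000.0 / 43.25 = 69.36 (dimensionless)

69.36 (dimensionless)


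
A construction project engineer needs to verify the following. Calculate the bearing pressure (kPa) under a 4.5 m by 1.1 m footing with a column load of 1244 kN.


A = 4.5 * 1.1 = 4.95 m^2
q = P / A = 1244 / 4.95
= 251.3131 kPa

251.3131 kPa


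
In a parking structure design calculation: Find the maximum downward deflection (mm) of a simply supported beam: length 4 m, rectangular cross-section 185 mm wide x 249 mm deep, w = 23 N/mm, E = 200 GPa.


I = 185 * 249^3 / 12 = 238006338.75 mm^4
L = 4000.0 mm, w = 23 N/mm, E = 200000.0 MPa
delta = 5 * w * L^4 / (384 * E * I)
= 5 * 23 * 4000.0^4 / (384 * 200000.0 * 238006338.75)
= 1.6106 mm

1.6106 mm


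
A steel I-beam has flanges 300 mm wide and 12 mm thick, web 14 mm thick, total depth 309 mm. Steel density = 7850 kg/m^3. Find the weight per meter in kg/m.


A_flanges = 2 * 300 * 12 = 7200 mm^2
A_web = (309 - 2 * 12) * 14 = 3990 mm^2
A_total = 7200 + 3990 = 11190 mm^2 = 0.011190 m^2
Weight = rho * A = 7850 * 0.011190 = 87.8415 kg/m

87.8415 kg/m


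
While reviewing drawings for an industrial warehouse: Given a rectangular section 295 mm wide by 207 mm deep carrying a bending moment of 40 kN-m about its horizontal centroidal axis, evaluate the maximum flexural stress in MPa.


I = b * h^3 / 12 = 295 * 207^3 / 12 = 218047848.75 mm^4
y = h / 2 = 207 / 2 = 103.5 mm
M = 40 kN-m = 40000000.0 N-mm
sigma = M * y / I = 40000000.0 * 103.5 / 218047848.75
= 18.99 MPa

18.99 MPa


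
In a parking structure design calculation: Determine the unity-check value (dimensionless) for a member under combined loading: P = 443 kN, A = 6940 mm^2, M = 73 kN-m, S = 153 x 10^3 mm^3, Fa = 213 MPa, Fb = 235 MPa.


f_a = P / A = 443000.0 / 6940 = 63.8329 MPa
f_b = M / S = 73000000.0 / 153000.0 = 477.1242 MPa
Ratio = f_a / Fa + f_b / Fb
= 63.8329 / 213 + 477.1242 / 235
= 2.33 (dimensionless)

2.33 (dimensionless)


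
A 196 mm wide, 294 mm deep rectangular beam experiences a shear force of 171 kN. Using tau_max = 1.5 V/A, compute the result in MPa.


A = b * h = 196 * 294 = 57624 mm^2
V = 171 kN = 171000.0 N
tau_max = 1.5 * V / A = 1.5 * 171000.0 / 57624
= 4.4513 MPa

4.4513 MPa


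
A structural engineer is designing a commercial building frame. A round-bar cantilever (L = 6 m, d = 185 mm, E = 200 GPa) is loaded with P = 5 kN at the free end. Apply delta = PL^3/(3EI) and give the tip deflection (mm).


I = pi * d^4 / 64 = pi * 185^4 / 64 = 57498539.35 mm^4
L = 6000.0 mm, P = 5000.0 N, E = 200000.0 MPa
delta = P * L^3 / (3 * E * I)
= 5000.0 * 6000.0^3 / (3 * 200000.0 * 57498539.35)
= 31.3051 mm

31.3051 mm


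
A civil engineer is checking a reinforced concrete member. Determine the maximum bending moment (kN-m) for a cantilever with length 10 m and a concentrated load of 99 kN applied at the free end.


For a cantilever with a point load at the free end:
M_max = P * L = 99 * 10 = 990 kN-m

990 kN-m


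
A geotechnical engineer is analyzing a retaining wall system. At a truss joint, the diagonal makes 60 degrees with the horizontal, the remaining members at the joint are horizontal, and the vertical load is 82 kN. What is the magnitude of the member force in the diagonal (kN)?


At the joint, only the diagonal has a vertical component, so vertical equilibrium gives:
F * sin(60) = 82
F = 82 / sin(60)
= 82 / 0.866025
= 94.69 kN

94.69 kN


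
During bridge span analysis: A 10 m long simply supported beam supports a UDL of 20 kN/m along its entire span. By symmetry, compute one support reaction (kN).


Total load = w * L = 20 * 10 = 200 kN
By symmetry, each reaction R = total / 2 = 200 / 2 = 100.0 kN

100.0 kN


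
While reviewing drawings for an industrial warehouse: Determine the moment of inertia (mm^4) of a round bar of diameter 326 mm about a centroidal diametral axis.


r = d / 2 = 326 / 2 = 163.0 mm
I = pi * r^4 / 4 = pi * 163.0^4 / 4
= 554421800.61 mm^4

554421800.61 mm^4


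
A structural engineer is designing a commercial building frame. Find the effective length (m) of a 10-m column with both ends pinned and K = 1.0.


L_eff = K * L
= 1.0 * 10
= 10.0 m

10.0 m


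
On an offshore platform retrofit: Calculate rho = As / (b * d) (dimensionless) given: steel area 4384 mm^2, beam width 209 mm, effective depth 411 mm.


rho = As / (b * d)
= 4384 / (209 * 411)
= 4384 / 85899
= 0.051037 (dimensionless)

0.051037 (dimensionless)


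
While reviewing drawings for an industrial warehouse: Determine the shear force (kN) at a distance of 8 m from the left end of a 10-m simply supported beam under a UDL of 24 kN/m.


R_A = w * L / 2 = 24 * 10 / 2 = 120.0 kN
V(x) = R_A - w * x = 120.0 - 24 * 8
= -72.0 kN

-72.0 kN


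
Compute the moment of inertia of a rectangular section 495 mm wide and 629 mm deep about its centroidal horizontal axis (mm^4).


I = b * h^3 / 12
= 495 * 629^3 / 12
= 495 * 248858189 / 12
= 10265400296.25 mm^4

10265400296.25 mm^4


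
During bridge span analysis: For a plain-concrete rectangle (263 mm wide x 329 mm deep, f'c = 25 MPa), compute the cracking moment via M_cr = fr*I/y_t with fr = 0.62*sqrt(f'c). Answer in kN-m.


fr = 0.62 * sqrt(25) = 0.62 * 5.0 = 3.1 MPa
I = 263 * 329^3 / 12 = 780480750.58 mm^4
y_t = 164.5 mm
M_cr = fr * I / y_t = 3.1 * 780480750.58 / 164.5 N-mm
= 14.7081 kN-m

14.7081 kN-m


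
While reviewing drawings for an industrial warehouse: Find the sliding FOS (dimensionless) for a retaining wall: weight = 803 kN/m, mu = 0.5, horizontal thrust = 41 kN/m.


Resisting force = mu * W = 0.5 * 803 = 401.5 kN/m
FOS = Resisting / Driving = 401.5 / 41
= 9.7927 (dimensionless)

9.7927 (dimensionless)


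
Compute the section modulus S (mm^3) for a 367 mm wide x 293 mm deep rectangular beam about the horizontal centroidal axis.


S = b * h^2 / 6
= 367 * 293^2 / 6
= 367 * 85849 / 6
= 5251097.17 mm^3

5251097.17 mm^3


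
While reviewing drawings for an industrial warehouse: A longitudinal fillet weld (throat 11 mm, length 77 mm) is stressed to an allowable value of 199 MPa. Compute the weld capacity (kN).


Strength = throat * length * allowable stress
= 11 * 77 * 199 N
= 168553 N
= 168.55 kN

168.55 kN


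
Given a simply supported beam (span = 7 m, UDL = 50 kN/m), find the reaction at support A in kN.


Total load = w * L = 50 * 7 = 350 kN
By symmetry, each reaction R = total / 2 = 350 / 2 = 175.0 kN

175.0 kN


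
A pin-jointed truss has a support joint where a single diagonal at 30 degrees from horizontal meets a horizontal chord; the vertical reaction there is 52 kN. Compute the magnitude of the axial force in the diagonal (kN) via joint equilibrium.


At the joint, only the diagonal has a vertical component, so vertical equilibrium gives:
F * sin(30) = 52
F = 52 / sin(30)
= 52 / 0.5
= 104.0 kN

104.0 kN


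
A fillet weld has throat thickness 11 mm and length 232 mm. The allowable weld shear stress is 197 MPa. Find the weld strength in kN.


Strength = throat * length * allowable stress
= 11 * 232 * 197 N
= 502744 N
= 502.74 kN

502.74 kN


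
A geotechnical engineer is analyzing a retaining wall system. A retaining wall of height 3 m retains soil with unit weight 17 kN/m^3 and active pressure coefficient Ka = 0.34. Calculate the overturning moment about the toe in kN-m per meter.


Pa = 0.5 * Ka * gamma * H^2
= 0.5 * 0.34 * 17 * 3^2
= 26.01 kN/m
Arm = H / 3 = 3 / 3 = 1.0 m
Mo = Pa * arm = Pa * H / 3 = 26.01 * 3 / 3 = 26.01 kN-m/m

26.01 kN-m/m


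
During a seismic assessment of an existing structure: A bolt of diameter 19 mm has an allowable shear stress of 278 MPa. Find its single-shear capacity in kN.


A = pi * d^2 / 4 = pi * 19^2 / 4 = 283.5287 mm^2
V = f_v * A / 1000 = 278 * 283.5287 / 1000
= 78.821 kN

78.821 kN


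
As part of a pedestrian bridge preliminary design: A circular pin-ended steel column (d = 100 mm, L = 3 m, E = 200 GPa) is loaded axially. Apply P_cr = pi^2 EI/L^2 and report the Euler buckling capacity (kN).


I = pi * d^4 / 64 = 4908738.52 mm^4
L = 3000.0 mm
P_cr = pi^2 * E * I / L^2
= 9.8696 * 200000.0 * 4908738.52 / 3000.0^2
= 1076606.83 N = 1076.6068 kN

1076.6068 kN


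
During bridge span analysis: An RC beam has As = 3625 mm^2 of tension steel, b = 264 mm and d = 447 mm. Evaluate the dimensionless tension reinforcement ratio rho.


rho = As / (b * d)
= 3625 / (264 * 447)
= 3625 / 118008
= 0.030718 (dimensionless)

0.030718 (dimensionless)


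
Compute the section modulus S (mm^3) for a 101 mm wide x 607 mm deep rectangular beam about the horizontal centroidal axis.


S = b * h^2 / 6
= 101 * 607^2 / 6
= 101 * 368449 / 6
= 6202224.83 mm^3

6202224.83 mm^3


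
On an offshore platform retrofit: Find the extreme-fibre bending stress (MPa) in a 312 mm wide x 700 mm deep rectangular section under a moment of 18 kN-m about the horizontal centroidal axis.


I = b * h^3 / 12 = 312 * 700^3 / 12 = 8918000000.0 mm^4
y = h / 2 = 700 / 2 = 350.0 mm
M = 18 kN-m = 18000000.0 N-mm
sigma = M * y / I = 18000000.0 * 350.0 / 8918000000.0
= 0.71 MPa

0.71 MPa


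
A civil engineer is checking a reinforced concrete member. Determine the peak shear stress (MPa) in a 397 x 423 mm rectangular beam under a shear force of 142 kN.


A = b * h = 397 * 423 = 167931 mm^2
V = 142 kN = 142000.0 N
tau_max = 1.5 * V / A = 1.5 * 142000.0 / 167931
= 1.2684 MPa

1.2684 MPa


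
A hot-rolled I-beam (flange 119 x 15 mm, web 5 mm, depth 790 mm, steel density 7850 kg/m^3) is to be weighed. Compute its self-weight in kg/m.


A_flanges = 2 * 119 * 15 = 3570 mm^2
A_web = (790 - 2 * 15) * 5 = 3800 mm^2
A_total = 3570 + 3800 = 7370 mm^2 = 0.007370 m^2
Weight = rho * A = 7850 * 0.007370 = 57.8545 kg/m

57.8545 kg/m


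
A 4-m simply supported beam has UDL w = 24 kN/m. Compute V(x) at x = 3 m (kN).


R_A = w * L / 2 = 24 * 4 / 2 = 48.0 kN
V(x) = R_A - w * x = 48.0 - 24 * 3
= -24.0 kN

-24.0 kN


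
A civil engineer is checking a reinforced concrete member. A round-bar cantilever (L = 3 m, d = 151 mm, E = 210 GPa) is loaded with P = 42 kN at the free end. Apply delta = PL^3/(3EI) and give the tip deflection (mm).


I = pi * d^4 / 64 = pi * 151^4 / 64 = 25519824.76 mm^4
L = 3000.0 mm, P = 42000.0 N, E = 210000.0 MPa
delta = P * L^3 / (3 * E * I)
= 42000.0 * 3000.0^3 / (3 * 210000.0 * 25519824.76)
= 70.5334 mm

70.5334 mm


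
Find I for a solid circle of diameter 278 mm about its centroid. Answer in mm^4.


r = d / 2 = 278 / 2 = 139.0 mm
I = pi * r^4 / 4 = pi * 139.0^4 / 4
= 293189952.0 mm^4

293189952.0 mm^4


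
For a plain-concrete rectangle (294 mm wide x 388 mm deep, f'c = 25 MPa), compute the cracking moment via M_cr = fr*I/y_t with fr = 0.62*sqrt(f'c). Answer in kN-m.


fr = 0.62 * sqrt(25) = 0.62 * 5.0 = 3.1 MPa
I = 294 * 388^3 / 12 = 1431071264.0 mm^4
y_t = 194.0 mm
M_cr = fr * I / y_t = 3.1 * 1431071264.0 / 194.0 N-mm
= 22.8676 kN-m

22.8676 kN-m


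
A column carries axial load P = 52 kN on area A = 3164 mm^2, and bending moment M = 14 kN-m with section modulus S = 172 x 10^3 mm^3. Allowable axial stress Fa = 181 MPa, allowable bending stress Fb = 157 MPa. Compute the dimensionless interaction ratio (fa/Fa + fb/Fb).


f_a = P / A = 52000.0 / 3164 = 16.4349 MPa
f_b = M / S = 14000000.0 / 172000.0 = 81.3953 MPa
Ratio = f_a / Fa + f_b / Fb
= 16.4349 / 181 + 81.3953 / 157
= 0.6092 (dimensionless)

0.6092 (dimensionless)


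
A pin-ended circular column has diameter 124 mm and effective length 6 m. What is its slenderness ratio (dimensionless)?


Radius of gyration r = d / 4 = 124 / 4 = 31.0 mm
L_eff = 6000.0 mm
Slenderness ratio = L / r = 6000.0 / 31.0 = 193.55 (dimensionless)

193.55 (dimensionless)


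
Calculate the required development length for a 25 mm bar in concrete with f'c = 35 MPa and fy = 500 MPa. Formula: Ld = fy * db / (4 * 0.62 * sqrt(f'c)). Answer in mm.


Ld = (fy * db) / (4 * 0.62 * sqrt(f'c))
= (500 * 25) / (4 * 0.62 * sqrt(35))
= 12500 / 14.6719
= 851.97 mm

851.97 mm


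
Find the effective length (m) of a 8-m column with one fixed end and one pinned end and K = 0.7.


L_eff = K * L
= 0.7 * 8
= 5.6 m

5.6 m


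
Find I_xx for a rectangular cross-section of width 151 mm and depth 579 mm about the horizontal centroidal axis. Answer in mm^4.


I = b * h^3 / 12
= 151 * 579^3 / 12
= 151 * 194104539 / 12
= 2442482115.75 mm^4

2442482115.75 mm^4


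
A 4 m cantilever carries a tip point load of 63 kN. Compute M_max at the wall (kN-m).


For a cantilever with a point load at the free end:
M_max = P * L = 63 * 4 = 252 kN-m

252 kN-m


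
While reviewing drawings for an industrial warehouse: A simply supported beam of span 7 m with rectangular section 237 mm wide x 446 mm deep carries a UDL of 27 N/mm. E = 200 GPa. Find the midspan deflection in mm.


I = 237 * 446^3 / 12 = 1752151586.0 mm^4
L = 7000.0 mm, w = 27 N/mm, E = 200000.0 MPa
delta = 5 * w * L^4 / (384 * E * I)
= 5 * 27 * 7000.0^4 / (384 * 200000.0 * 1752151586.0)
= 2.4088 mm

2.4088 mm


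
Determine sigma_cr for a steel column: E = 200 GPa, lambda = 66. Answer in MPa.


sigma_cr = pi^2 * E / lambda^2
= 9.8696 * 200000.0 / 66^2
= 9.8696 * 200000.0 / 4356
= 453.1499 MPa

453.1499 MPa


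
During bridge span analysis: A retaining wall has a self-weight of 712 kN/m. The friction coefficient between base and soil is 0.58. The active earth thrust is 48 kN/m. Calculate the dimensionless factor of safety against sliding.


Resisting force = mu * W = 0.58 * 712 = 412.96 kN/m
FOS = Resisting / Driving = 412.96 / 48
= 8.6033 (dimensionless)

8.6033 (dimensionless)


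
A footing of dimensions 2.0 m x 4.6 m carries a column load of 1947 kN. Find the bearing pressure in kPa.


A = 2.0 * 4.6 = 9.2 m^2
q = P / A = 1947 / 9.2
= 211.6304 kPa

211.6304 kPa


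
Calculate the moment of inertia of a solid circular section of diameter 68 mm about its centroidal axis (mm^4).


r = d / 2 = 68 / 2 = 34.0 mm
I = pi * r^4 / 4 = pi * 34.0^4 / 4
= 1049555.84 mm^4

1049555.84 mm^4


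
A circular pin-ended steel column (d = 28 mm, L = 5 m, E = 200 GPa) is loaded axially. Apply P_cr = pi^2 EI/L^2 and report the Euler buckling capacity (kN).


I = pi * d^4 / 64 = 30171.86 mm^4
L = 5000.0 mm
P_cr = pi^2 * E * I / L^2
= 9.8696 * 200000.0 * 30171.86 / 5000.0^2
= 2382.27 N = 2.3823 kN

2.3823 kN


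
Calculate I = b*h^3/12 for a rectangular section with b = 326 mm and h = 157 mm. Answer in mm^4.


I = b * h^3 / 12
= 326 * 157^3 / 12
= 326 * 3869893 / 12
= 105132093.17 mm^4

105132093.17 mm^4


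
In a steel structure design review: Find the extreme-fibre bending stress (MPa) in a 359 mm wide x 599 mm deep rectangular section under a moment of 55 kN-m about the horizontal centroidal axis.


I = b * h^3 / 12 = 359 * 599^3 / 12 = 6429743820.08 mm^4
y = h / 2 = 599 / 2 = 299.5 mm
M = 55 kN-m = 55000000.0 N-mm
sigma = M * y / I = 55000000.0 * 299.5 / 6429743820.08
= 2.56 MPa

2.56 MPa


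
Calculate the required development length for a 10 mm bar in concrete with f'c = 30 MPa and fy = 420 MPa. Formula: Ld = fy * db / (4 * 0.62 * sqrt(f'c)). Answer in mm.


Ld = (fy * db) / (4 * 0.62 * sqrt(f'c))
= (420 * 10) / (4 * 0.62 * sqrt(30))
= 4200 / 13.5835
= 309.2 mm

309.2 mm


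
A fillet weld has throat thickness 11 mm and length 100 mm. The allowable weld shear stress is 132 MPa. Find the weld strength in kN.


Strength = throat * length * allowable stress
= 11 * 100 * 132 N
= 145200 N
= 145.2 kN

145.2 kN


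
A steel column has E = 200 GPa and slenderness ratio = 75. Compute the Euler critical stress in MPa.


sigma_cr = pi^2 * E / lambda^2
= 9.8696 * 200000.0 / 75^2
= 9.8696 * 200000.0 / 5625
= 350.9193 MPa

350.9193 MPa


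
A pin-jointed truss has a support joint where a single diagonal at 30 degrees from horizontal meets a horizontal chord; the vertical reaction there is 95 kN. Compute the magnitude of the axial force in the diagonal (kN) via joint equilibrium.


At the joint, only the diagonal has a vertical component, so vertical equilibrium gives:
F * sin(30) = 95
F = 95 / sin(30)
= 95 / 0.5
= 190.0 kN

190.0 kN


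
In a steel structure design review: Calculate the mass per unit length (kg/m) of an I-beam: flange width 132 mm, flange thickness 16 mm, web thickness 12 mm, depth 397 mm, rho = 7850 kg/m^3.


A_flanges = 2 * 132 * 16 = 4224 mm^2
A_web = (397 - 2 * 16) * 12 = 4380 mm^2
A_total = 4224 + 4380 = 8604 mm^2 = 0.008604 m^2
Weight = rho * A = 7850 * 0.008604 = 67.5414 kg/m

67.5414 kg/m


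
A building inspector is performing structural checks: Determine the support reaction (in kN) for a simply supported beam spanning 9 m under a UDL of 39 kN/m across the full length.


Total load = w * L = 39 * 9 = 351 kN
By symmetry, each reaction R = total / 2 = 351 / 2 = 175.5 kN

175.5 kN


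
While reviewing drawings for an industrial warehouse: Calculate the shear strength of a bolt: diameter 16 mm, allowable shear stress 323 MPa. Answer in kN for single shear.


A = pi * d^2 / 4 = pi * 16^2 / 4 = 201.0619 mm^2
V = f_v * A / 1000 = 323 * 201.0619 / 1000
= 64.943 kN

64.943 kN


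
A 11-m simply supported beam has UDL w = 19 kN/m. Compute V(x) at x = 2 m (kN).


R_A = w * L / 2 = 19 * 11 / 2 = 104.5 kN
V(x) = R_A - w * x = 104.5 - 19 * 2
= 66.5 kN

66.5 kN


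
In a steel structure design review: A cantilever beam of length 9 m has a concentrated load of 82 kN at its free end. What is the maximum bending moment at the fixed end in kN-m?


For a cantilever with a point load at the free end:
M_max = P * L = 82 * 9 = 738 kN-m

738 kN-m


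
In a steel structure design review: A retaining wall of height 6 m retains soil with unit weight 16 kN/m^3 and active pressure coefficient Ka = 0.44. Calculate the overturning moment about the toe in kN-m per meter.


Pa = 0.5 * Ka * gamma * H^2
= 0.5 * 0.44 * 16 * 6^2
= 126.72 kN/m
Arm = H / 3 = 6 / 3 = 2.0 m
Mo = Pa * arm = Pa * H / 3 = 126.72 * 6 / 3 = 253.44 kN-m/m

253.44 kN-m/m


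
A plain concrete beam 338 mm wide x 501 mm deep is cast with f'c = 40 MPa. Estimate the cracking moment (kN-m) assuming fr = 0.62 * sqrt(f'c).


fr = 0.62 * sqrt(40) = 0.62 * 6.3246 = 3.9212 MPa
I = 338 * 501^3 / 12 = 3542000611.5 mm^4
y_t = 250.5 mm
M_cr = fr * I / y_t = 3.9212 * 3542000611.5 / 250.5 N-mm
= 55.445 kN-m

55.445 kN-m
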